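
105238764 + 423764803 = 529003567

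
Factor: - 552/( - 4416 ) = 2^( - 3 )= 1/8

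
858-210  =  648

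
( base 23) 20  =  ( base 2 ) 101110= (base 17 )2c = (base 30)1G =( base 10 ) 46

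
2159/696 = 3+71/696=3.10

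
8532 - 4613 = 3919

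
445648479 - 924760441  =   - 479111962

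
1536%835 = 701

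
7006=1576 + 5430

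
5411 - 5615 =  - 204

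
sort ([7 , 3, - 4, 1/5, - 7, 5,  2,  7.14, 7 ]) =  [-7, -4, 1/5 , 2,3, 5,7,7,7.14]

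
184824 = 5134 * 36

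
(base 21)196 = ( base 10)636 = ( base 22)16K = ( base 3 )212120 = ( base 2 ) 1001111100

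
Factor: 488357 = 19^1*25703^1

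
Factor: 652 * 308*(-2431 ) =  - 488183696 = -2^4*7^1*11^2 *13^1*17^1*163^1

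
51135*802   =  41010270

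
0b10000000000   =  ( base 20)2b4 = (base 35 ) T9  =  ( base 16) 400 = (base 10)1024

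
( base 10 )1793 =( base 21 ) 418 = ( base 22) 3FB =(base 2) 11100000001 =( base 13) a7c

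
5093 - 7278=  - 2185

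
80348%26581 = 605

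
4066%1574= 918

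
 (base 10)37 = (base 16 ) 25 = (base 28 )19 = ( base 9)41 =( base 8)45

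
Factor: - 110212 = - 2^2*59^1  *  467^1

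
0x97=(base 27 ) 5g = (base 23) 6D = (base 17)8f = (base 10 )151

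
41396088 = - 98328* ( - 421)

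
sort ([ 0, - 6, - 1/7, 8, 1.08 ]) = [ - 6 , - 1/7, 0, 1.08, 8]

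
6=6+0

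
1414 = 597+817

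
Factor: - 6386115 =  - 3^1 * 5^1*271^1*1571^1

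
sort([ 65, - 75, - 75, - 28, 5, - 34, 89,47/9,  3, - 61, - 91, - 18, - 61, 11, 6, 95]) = [-91,-75, - 75, - 61, - 61, - 34, - 28,-18, 3,5 , 47/9,6,11,65, 89, 95 ] 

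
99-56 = 43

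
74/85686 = 37/42843 = 0.00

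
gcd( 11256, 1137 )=3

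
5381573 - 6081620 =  - 700047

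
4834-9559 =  - 4725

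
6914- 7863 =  - 949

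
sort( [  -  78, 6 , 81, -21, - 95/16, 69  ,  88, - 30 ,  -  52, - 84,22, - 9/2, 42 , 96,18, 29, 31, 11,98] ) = [ - 84,-78, - 52,  -  30, - 21, - 95/16,  -  9/2, 6 , 11,  18, 22,  29,31, 42, 69,81,  88 , 96, 98] 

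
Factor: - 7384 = -2^3*13^1* 71^1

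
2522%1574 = 948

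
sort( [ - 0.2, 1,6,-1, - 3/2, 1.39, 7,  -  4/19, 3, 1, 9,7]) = [  -  3/2, - 1, - 4/19, - 0.2 , 1,1,  1.39,3,6, 7, 7  ,  9 ] 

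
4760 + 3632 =8392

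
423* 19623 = 8300529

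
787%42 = 31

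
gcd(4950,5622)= 6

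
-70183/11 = - 70183/11 = -  6380.27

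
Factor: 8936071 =8936071^1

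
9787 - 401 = 9386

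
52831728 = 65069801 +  - 12238073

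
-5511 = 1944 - 7455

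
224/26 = 112/13 =8.62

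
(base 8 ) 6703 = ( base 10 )3523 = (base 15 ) 109D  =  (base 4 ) 313003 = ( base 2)110111000011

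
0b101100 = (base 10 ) 44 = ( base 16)2C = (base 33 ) 1b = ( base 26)1i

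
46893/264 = 177 + 5/8 = 177.62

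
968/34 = 28 + 8/17  =  28.47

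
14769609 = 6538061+8231548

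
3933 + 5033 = 8966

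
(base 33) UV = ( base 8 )1775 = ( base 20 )2b1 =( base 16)3FD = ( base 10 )1021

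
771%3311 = 771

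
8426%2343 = 1397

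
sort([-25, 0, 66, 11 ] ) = [ - 25,  0,  11, 66]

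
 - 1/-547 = 1/547 = 0.00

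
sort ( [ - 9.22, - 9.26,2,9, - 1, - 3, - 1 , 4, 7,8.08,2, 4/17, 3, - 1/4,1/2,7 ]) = [ - 9.26, - 9.22, - 3,- 1, - 1, - 1/4,4/17, 1/2, 2,2,3, 4,7,7,  8.08,9] 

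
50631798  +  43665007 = 94296805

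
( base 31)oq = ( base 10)770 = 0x302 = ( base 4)30002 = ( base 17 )2b5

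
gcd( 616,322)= 14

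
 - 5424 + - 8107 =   -  13531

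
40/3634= 20/1817=0.01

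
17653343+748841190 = 766494533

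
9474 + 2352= 11826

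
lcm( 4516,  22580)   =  22580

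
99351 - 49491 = 49860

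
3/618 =1/206 = 0.00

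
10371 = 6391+3980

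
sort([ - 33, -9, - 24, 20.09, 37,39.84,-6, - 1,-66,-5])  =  [- 66 , - 33, -24,-9, - 6, - 5 , - 1,  20.09, 37, 39.84 ] 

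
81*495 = 40095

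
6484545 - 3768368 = 2716177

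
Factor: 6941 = 11^1*631^1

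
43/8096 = 43/8096 = 0.01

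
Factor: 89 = 89^1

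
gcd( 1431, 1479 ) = 3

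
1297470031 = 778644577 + 518825454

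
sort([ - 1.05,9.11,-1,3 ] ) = [ - 1.05, - 1, 3,  9.11] 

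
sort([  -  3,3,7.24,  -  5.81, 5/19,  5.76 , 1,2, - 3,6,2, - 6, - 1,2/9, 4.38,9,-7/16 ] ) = [-6, - 5.81,-3,-3, - 1,-7/16,2/9,5/19,1 , 2,2,3,4.38,5.76,6,7.24,9]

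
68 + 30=98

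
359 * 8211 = 2947749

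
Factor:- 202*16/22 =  - 2^4*11^ ( - 1 )*101^1 = - 1616/11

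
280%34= 8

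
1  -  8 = - 7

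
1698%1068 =630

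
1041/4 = 260+1/4 = 260.25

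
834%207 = 6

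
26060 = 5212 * 5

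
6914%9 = 2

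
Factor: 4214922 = 2^1*3^1*19^1 * 36973^1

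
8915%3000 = 2915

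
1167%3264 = 1167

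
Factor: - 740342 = -2^1*31^1*11941^1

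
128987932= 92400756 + 36587176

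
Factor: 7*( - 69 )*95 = - 3^1 * 5^1  *7^1 * 19^1*23^1 =-45885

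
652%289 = 74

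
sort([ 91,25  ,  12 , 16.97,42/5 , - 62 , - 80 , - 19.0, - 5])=[ - 80 , - 62, - 19.0,-5, 42/5,12, 16.97,25,  91]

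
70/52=1+9/26 = 1.35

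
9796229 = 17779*551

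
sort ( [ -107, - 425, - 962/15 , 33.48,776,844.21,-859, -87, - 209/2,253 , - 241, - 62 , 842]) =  [ - 859 , -425, -241,-107,-209/2, - 87 , - 962/15  , - 62 , 33.48, 253, 776,842,844.21] 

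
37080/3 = 12360 = 12360.00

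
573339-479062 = 94277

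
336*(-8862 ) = - 2977632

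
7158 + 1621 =8779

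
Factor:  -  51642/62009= -2^1*3^2 * 19^1*59^(-1) * 151^1*1051^( -1) 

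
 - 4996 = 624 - 5620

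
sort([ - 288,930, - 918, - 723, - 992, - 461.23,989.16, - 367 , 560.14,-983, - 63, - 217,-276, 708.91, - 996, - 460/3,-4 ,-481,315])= [ - 996 , - 992 , - 983, - 918, - 723, - 481, - 461.23, - 367, - 288, - 276 , - 217, - 460/3, - 63,- 4,315,560.14,708.91,930, 989.16]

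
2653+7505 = 10158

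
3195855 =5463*585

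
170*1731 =294270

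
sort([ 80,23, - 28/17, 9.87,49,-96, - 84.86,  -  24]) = [-96,  -  84.86, - 24,-28/17,9.87, 23 , 49,80 ] 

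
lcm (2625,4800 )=168000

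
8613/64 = 8613/64 = 134.58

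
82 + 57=139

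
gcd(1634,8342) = 86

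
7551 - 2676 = 4875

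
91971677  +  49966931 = 141938608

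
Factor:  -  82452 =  - 2^2 * 3^1 * 6871^1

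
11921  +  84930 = 96851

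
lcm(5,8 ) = 40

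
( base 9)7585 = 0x15D1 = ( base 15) 19c5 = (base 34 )4s9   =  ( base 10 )5585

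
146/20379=146/20379 = 0.01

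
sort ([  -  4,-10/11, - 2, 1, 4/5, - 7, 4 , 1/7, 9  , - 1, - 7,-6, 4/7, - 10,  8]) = [ - 10, - 7,-7, - 6,-4 , - 2, - 1,  -  10/11,  1/7, 4/7, 4/5, 1,4, 8, 9]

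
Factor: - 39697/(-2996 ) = 53/4 = 2^( - 2 ) * 53^1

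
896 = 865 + 31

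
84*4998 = 419832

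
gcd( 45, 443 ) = 1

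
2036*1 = 2036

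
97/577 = 97/577 = 0.17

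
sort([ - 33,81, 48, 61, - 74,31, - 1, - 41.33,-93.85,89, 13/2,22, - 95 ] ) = [-95, - 93.85,- 74, - 41.33, - 33,-1,13/2, 22  ,  31, 48, 61,81, 89]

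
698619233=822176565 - 123557332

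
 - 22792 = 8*( - 2849) 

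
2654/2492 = 1 + 81/1246 =1.07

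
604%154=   142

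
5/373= 5/373 = 0.01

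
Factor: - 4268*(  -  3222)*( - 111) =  - 1526416056 = - 2^3*3^3*11^1*37^1* 97^1 * 179^1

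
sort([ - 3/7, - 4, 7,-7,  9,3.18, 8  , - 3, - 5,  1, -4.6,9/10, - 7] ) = [-7,- 7,- 5, -4.6,  -  4 , - 3,-3/7,9/10, 1, 3.18,7,8,9 ]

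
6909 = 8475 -1566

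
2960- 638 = 2322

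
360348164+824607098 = 1184955262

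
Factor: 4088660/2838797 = 2^2*5^1 * 13^ ( - 1) * 89^1*139^( - 1)*1571^( - 1)*2297^1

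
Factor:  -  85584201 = - 3^1*28528067^1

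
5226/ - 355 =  - 15 + 99/355 = -  14.72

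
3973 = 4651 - 678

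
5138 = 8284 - 3146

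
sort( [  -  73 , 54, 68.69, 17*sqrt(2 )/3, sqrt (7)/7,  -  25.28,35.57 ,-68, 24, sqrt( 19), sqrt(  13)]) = [ - 73,-68, - 25.28, sqrt ( 7) /7 , sqrt( 13 ) , sqrt(19), 17*sqrt( 2)/3,24, 35.57,54 , 68.69 ] 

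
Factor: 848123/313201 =7^ (-1 )* 101^(  -  1)*443^ (  -  1)*848123^1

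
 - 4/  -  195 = 4/195 = 0.02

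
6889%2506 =1877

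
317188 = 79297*4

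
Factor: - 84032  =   - 2^6 * 13^1 * 101^1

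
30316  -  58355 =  - 28039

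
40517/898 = 40517/898 = 45.12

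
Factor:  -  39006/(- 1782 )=197/9 = 3^(- 2 )*197^1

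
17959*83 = 1490597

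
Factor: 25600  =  2^10*5^2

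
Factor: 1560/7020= 2^1*3^(  -  2)  =  2/9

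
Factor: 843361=843361^1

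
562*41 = 23042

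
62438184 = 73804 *846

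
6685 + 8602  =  15287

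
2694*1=2694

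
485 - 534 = -49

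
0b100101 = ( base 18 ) 21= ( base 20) 1h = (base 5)122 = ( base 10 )37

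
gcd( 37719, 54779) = 1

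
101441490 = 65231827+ 36209663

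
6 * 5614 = 33684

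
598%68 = 54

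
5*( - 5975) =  - 29875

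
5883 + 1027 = 6910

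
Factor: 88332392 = 2^3*31^1*61^1*5839^1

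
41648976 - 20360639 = 21288337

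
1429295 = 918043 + 511252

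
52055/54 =52055/54=963.98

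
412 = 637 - 225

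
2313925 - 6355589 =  - 4041664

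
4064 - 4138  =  - 74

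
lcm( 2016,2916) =163296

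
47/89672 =47/89672  =  0.00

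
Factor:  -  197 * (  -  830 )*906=2^2 * 3^1*5^1* 83^1*151^1 * 197^1=148140060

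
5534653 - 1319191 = 4215462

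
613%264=85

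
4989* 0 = 0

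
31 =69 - 38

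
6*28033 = 168198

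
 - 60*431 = -25860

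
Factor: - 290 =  - 2^1*5^1*29^1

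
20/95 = 4/19 = 0.21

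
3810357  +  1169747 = 4980104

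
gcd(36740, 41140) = 220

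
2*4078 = 8156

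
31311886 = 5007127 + 26304759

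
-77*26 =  - 2002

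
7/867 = 7/867 = 0.01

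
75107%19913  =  15368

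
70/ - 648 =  - 1  +  289/324 = - 0.11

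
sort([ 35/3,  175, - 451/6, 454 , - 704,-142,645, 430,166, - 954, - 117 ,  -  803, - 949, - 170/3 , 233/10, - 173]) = [-954, - 949, - 803, - 704,-173, - 142, - 117, - 451/6,  -  170/3, 35/3,  233/10 , 166,175 , 430, 454, 645 ]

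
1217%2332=1217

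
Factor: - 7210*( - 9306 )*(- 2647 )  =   - 2^2*3^2*5^1 * 7^1*11^1*47^1* 103^1*2647^1 =- 177603800220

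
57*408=23256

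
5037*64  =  322368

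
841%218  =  187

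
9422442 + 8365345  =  17787787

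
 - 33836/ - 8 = 8459/2=4229.50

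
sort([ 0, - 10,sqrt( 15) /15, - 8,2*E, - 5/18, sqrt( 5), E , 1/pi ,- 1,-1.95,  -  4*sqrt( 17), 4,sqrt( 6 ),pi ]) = [ - 4*sqrt( 17), - 10,  -  8, - 1.95, - 1, - 5/18 , 0, sqrt( 15) /15,1/pi,sqrt(5), sqrt(6), E,pi,4, 2 * E ]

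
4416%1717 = 982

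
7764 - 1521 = 6243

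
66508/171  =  66508/171 = 388.94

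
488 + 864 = 1352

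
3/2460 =1/820 = 0.00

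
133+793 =926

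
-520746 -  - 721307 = 200561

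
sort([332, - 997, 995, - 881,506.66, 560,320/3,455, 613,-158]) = [ - 997, -881,- 158, 320/3, 332,455,506.66,560, 613 , 995]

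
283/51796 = 283/51796 = 0.01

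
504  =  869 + -365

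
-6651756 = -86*77346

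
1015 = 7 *145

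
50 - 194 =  - 144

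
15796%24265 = 15796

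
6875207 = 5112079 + 1763128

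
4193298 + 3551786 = 7745084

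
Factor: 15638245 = 5^1 *7^1*59^1*7573^1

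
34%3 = 1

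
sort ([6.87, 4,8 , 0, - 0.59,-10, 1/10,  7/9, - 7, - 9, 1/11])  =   [-10, - 9, - 7, - 0.59, 0, 1/11,1/10 , 7/9,4, 6.87, 8 ]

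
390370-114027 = 276343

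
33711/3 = 11237 = 11237.00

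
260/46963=260/46963 = 0.01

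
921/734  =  1 + 187/734 = 1.25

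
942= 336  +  606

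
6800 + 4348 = 11148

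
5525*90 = 497250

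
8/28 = 2/7  =  0.29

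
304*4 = 1216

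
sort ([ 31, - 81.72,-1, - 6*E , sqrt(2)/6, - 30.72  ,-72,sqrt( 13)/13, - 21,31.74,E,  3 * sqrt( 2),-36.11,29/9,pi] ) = [ - 81.72 , - 72, - 36.11, - 30.72, - 21, - 6*E, -1,sqrt( 2)/6,sqrt(13)/13, E,pi,  29/9,3*sqrt( 2),31, 31.74]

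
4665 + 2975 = 7640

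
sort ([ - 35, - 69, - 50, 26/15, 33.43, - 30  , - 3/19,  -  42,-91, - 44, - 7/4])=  [ - 91, - 69, - 50, - 44, - 42 , - 35,-30, - 7/4,  -  3/19,26/15, 33.43]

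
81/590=81/590 = 0.14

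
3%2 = 1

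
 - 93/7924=-1 + 7831/7924 = - 0.01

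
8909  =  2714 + 6195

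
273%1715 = 273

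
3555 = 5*711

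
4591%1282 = 745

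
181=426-245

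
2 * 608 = 1216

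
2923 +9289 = 12212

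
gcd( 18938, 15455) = 1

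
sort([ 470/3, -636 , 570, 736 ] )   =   [ - 636,470/3 , 570, 736]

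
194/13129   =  194/13129 = 0.01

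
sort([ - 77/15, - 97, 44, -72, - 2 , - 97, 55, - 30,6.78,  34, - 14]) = [ - 97 , - 97,-72, - 30,-14,-77/15, - 2, 6.78, 34,44, 55 ] 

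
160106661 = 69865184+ 90241477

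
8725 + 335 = 9060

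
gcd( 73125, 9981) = 9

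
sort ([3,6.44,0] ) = [0, 3,  6.44] 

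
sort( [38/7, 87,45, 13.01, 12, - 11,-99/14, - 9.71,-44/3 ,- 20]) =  [ - 20,-44/3,-11,-9.71,  -  99/14,38/7, 12,13.01,45,87 ] 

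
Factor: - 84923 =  - 163^1 * 521^1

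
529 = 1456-927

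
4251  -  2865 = 1386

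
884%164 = 64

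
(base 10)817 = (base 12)581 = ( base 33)op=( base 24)1A1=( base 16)331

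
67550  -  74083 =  - 6533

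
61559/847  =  72 + 575/847 = 72.68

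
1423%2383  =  1423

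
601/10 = 601/10 = 60.10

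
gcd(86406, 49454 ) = 2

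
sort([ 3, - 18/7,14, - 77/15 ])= [-77/15, - 18/7, 3,14 ]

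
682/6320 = 341/3160  =  0.11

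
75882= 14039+61843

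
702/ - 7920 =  - 1  +  401/440 = - 0.09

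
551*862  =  474962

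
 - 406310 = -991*410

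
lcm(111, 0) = 0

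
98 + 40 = 138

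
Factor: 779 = 19^1*41^1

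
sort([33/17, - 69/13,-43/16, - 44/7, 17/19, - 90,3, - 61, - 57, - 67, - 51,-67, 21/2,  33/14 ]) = [ - 90, - 67, - 67, - 61, - 57,  -  51,  -  44/7,  -  69/13,  -  43/16,17/19,  33/17, 33/14, 3, 21/2 ] 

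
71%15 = 11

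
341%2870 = 341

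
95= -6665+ 6760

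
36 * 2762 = 99432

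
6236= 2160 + 4076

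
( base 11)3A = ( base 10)43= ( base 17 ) 29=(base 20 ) 23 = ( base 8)53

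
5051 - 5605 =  - 554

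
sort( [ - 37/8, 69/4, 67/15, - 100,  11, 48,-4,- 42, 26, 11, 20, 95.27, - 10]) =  [ - 100, - 42, - 10, - 37/8, - 4 , 67/15,11, 11, 69/4,20, 26, 48, 95.27 ] 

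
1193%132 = 5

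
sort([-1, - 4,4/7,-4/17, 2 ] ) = [ - 4, - 1,- 4/17, 4/7, 2]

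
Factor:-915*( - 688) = 629520 = 2^4*3^1*5^1* 43^1*61^1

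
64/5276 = 16/1319=0.01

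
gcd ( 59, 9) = 1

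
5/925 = 1/185 = 0.01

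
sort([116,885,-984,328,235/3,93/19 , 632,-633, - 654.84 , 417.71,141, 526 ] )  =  [ - 984 ,-654.84, - 633,  93/19,235/3,116, 141  ,  328,417.71 , 526, 632,885]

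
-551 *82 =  - 45182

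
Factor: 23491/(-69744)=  - 2^(-4) * 3^(-1)*  13^2 * 139^1*1453^ ( - 1) 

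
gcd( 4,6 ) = 2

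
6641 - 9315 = -2674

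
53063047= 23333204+29729843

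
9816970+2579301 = 12396271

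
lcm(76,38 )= 76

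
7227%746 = 513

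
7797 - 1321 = 6476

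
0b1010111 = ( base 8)127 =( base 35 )2h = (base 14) 63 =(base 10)87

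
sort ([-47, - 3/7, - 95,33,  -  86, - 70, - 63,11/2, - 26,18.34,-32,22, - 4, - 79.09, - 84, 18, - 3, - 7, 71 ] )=[ - 95, - 86, - 84,-79.09, - 70, - 63, - 47,- 32, - 26, - 7,- 4, - 3,-3/7,11/2,18,18.34,22,33,71 ] 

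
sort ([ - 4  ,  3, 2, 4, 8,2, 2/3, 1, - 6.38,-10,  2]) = [ - 10,-6.38,-4, 2/3, 1, 2, 2,2, 3, 4, 8]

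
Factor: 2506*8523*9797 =2^1*3^2 * 7^1*97^1 * 101^1*179^1*947^1= 209250576486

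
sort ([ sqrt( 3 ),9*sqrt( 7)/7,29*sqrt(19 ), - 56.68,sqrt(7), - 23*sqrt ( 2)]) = [ - 56.68,-23 * sqrt(2) , sqrt(3 ),sqrt(7),9*sqrt(7 )/7,29 * sqrt (19 )] 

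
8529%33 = 15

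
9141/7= 1305 + 6/7= 1305.86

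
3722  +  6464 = 10186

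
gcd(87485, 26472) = 1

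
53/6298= 53/6298 = 0.01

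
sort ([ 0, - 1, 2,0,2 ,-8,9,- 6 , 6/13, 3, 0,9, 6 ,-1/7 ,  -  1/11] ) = [-8,-6, - 1, - 1/7 , - 1/11, 0,  0 , 0 , 6/13,2 , 2 , 3,  6,9,9]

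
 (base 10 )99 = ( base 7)201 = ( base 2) 1100011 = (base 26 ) 3L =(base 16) 63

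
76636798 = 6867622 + 69769176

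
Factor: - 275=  - 5^2*11^1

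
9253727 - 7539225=1714502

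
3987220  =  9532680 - 5545460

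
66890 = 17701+49189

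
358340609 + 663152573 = 1021493182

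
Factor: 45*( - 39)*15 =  - 26325  =  - 3^4*5^2*13^1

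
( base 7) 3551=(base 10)1310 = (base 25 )22a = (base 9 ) 1715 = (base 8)2436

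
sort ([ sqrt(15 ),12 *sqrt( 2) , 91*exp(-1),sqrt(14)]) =[sqrt(14 ),sqrt(15 ),12*sqrt ( 2), 91*exp( - 1)]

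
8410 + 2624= 11034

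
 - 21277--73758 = 52481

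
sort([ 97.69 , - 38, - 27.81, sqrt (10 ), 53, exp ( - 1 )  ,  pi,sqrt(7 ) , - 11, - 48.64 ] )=[ - 48.64, - 38, - 27.81, - 11,exp (- 1),sqrt (7 ), pi,sqrt (10) , 53 , 97.69]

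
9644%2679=1607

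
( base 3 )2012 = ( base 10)59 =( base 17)38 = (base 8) 73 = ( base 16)3b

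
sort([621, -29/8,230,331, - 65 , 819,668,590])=[-65,-29/8,230 , 331, 590,621,668, 819] 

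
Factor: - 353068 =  - 2^2*61^1*1447^1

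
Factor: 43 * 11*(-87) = -41151=   - 3^1*11^1*29^1*43^1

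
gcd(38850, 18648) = 1554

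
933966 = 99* 9434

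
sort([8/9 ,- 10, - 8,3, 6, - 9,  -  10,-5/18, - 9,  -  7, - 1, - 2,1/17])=[ - 10,  -  10, - 9, - 9 , - 8, - 7, - 2, - 1, - 5/18, 1/17, 8/9,3,  6 ]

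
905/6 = 905/6 = 150.83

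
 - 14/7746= - 7/3873 = - 0.00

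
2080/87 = 23+79/87 = 23.91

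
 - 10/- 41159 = 10/41159 = 0.00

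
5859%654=627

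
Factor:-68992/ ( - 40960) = 2^( - 6)*5^ (-1 )*7^2*11^1 = 539/320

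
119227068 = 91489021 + 27738047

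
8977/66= 8977/66 = 136.02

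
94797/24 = 31599/8 = 3949.88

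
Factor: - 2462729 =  -593^1*4153^1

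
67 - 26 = 41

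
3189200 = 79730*40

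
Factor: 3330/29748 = 2^ ( - 1) * 3^1*5^1*67^(- 1) = 15/134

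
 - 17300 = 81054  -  98354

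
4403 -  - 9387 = 13790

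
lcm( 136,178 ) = 12104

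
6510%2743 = 1024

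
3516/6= 586 =586.00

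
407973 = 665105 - 257132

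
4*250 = 1000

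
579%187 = 18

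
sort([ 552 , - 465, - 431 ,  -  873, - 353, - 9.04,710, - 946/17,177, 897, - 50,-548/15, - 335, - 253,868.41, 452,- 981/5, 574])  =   [ - 873, - 465, - 431, - 353,-335,-253, - 981/5, - 946/17, - 50,-548/15, - 9.04,177,452,552,574, 710 , 868.41,897 ] 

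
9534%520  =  174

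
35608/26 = 1369 + 7/13 = 1369.54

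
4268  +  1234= 5502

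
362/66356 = 181/33178  =  0.01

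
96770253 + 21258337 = 118028590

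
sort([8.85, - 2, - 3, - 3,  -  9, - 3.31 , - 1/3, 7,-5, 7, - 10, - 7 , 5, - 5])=[ - 10 , - 9, - 7, - 5, - 5, - 3.31, - 3, - 3, - 2 ,  -  1/3,5,7, 7, 8.85]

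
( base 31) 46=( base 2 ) 10000010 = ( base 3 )11211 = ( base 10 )130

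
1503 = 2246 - 743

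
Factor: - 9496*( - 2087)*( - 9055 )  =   - 179453366360  =  - 2^3*5^1*1187^1*1811^1*2087^1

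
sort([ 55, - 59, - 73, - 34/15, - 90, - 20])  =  [ - 90,-73,-59, -20,-34/15,55 ]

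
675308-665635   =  9673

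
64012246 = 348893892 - 284881646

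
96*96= 9216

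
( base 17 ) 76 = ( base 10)125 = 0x7D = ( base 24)55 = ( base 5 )1000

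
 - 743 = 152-895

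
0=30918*0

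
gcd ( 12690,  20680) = 470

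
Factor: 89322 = 2^1*3^1*14887^1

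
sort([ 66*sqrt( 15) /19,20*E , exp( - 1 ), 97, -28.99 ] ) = [-28.99,exp( - 1),66*  sqrt (15)/19,20*E,97 ] 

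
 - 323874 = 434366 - 758240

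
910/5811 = 70/447 = 0.16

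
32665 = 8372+24293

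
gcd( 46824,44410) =2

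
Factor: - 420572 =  - 2^2*105143^1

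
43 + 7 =50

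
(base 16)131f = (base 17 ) gfg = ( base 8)11437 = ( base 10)4895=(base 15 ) 16B5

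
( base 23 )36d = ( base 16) 6ca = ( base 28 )262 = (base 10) 1738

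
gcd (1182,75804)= 6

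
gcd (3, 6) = 3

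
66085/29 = 66085/29  =  2278.79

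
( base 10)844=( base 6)3524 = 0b1101001100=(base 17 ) 2fb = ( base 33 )PJ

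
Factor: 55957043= 79^1*131^1*5407^1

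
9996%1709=1451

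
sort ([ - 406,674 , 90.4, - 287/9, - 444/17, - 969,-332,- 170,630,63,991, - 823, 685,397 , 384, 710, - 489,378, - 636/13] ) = [ - 969,-823, - 489, - 406,-332,-170, - 636/13, - 287/9,-444/17,63,90.4, 378,384,397,630, 674, 685, 710, 991 ]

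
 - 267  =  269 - 536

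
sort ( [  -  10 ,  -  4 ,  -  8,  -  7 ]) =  [-10,  -  8,  -  7, - 4]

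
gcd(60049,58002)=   1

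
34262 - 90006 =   -  55744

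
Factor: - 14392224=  - 2^5*3^2*7^1* 11^2 * 59^1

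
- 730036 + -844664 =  - 1574700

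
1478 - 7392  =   - 5914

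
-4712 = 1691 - 6403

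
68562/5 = 68562/5 = 13712.40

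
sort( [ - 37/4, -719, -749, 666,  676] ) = [ -749, - 719, - 37/4,  666 , 676]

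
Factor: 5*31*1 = 155  =  5^1*31^1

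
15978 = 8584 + 7394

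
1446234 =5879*246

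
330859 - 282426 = 48433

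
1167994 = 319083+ 848911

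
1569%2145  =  1569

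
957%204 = 141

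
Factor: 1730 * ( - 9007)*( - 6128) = 2^5 * 5^1 * 173^1*383^1  *9007^1 = 95487170080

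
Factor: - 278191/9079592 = -2^ ( - 3) * 107^( - 1) * 10607^(-1) * 278191^1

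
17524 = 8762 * 2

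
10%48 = 10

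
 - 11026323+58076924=47050601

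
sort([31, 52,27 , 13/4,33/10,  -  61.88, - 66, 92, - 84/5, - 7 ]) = [ - 66, - 61.88, - 84/5, - 7, 13/4,33/10, 27, 31, 52,  92]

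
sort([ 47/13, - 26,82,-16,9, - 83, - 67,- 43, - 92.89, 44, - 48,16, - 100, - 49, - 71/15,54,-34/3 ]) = [-100,- 92.89, - 83,-67, - 49,  -  48,-43, - 26, - 16, - 34/3, - 71/15,47/13, 9, 16,44, 54,82]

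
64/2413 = 64/2413 =0.03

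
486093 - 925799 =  - 439706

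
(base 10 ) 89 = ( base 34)2L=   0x59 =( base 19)4D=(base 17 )54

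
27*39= 1053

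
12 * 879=10548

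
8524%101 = 40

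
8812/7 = 1258+6/7 = 1258.86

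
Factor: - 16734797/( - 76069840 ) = 2^( - 4) * 5^ ( - 1) * 7^( - 1)*11^(-1) * 53^(-1)*233^( - 1 )* 1327^1*12611^1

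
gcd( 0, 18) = 18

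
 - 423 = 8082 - 8505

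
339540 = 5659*60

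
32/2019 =32/2019 = 0.02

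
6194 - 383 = 5811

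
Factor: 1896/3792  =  1/2 = 2^( - 1 ) 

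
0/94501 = 0= 0.00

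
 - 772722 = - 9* 85858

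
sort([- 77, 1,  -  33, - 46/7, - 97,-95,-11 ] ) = [ - 97, - 95,-77,-33, - 11,-46/7,1]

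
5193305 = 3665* 1417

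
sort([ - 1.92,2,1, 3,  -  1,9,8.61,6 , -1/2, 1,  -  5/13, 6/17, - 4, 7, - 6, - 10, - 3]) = [ - 10 ,-6, - 4,  -  3, - 1.92, - 1, - 1/2, - 5/13,6/17, 1,1,2, 3,6,7 , 8.61,9 ]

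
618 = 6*103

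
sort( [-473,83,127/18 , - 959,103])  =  [ - 959, - 473, 127/18, 83,103]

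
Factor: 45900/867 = 900/17  =  2^2*3^2*5^2*17^ (-1)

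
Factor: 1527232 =2^6*7^2*487^1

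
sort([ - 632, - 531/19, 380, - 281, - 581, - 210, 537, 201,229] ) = [ - 632, - 581, - 281, - 210, - 531/19, 201,229, 380, 537 ]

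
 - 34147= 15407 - 49554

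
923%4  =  3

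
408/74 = 5 + 19/37=5.51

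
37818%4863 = 3777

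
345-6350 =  - 6005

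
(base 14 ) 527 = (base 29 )160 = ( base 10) 1015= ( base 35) t0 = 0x3f7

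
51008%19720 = 11568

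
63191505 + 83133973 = 146325478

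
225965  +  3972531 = 4198496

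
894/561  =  1 + 111/187 =1.59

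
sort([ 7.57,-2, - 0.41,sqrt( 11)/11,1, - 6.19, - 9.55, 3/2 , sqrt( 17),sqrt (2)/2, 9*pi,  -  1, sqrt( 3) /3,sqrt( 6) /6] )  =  [ - 9.55, - 6.19, - 2,-1, - 0.41,sqrt( 11)/11,sqrt( 6) /6,  sqrt( 3)/3, sqrt( 2)/2,1, 3/2,sqrt( 17) , 7.57,9*pi ]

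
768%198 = 174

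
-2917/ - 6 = 2917/6 = 486.17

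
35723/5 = 35723/5 = 7144.60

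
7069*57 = 402933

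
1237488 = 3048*406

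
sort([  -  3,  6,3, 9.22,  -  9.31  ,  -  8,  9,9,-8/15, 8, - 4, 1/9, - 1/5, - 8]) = [-9.31, - 8 ,- 8,  -  4, - 3,  -  8/15,  -  1/5, 1/9,3,6, 8, 9, 9,9.22]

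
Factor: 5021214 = 2^1 * 3^1*11^1*76079^1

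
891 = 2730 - 1839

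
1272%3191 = 1272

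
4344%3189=1155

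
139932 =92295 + 47637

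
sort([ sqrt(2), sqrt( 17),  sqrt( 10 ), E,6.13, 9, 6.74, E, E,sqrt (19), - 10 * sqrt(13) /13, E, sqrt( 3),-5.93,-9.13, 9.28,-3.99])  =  [ -9.13,-5.93, - 3.99 , - 10*sqrt( 13)/13,sqrt( 2), sqrt(3 ),  E, E, E,E,sqrt (10 ),sqrt(17 ),sqrt (19 ) , 6.13,  6.74,  9, 9.28] 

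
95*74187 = 7047765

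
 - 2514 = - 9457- - 6943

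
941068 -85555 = 855513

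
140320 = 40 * 3508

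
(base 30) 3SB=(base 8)6737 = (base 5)103201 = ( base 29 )46d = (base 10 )3551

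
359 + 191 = 550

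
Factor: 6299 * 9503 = 13^1*17^1 * 43^1*6299^1 = 59859397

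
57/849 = 19/283  =  0.07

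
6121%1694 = 1039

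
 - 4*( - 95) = 380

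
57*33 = 1881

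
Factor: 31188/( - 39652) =- 339/431  =  - 3^1*113^1*431^ ( - 1) 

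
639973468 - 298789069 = 341184399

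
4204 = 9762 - 5558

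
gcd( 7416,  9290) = 2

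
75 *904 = 67800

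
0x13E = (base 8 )476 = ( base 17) 11c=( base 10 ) 318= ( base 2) 100111110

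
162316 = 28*5797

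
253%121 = 11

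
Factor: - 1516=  - 2^2*379^1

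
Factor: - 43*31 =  - 31^1*43^1 = - 1333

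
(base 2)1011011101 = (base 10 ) 733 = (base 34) lj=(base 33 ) M7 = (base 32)mt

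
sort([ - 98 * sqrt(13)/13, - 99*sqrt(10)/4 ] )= [ - 99*sqrt( 10)/4,- 98*sqrt( 13 ) /13 ] 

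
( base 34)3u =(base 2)10000100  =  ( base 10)132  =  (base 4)2010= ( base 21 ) 66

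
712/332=178/83 = 2.14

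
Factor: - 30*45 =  - 2^1*3^3*5^2 = -1350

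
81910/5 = 16382 = 16382.00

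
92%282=92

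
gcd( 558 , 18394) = 2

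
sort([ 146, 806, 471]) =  [146, 471,806]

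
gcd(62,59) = 1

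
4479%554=47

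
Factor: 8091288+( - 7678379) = 412909= 7^1*61^1*967^1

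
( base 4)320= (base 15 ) 3b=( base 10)56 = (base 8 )70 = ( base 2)111000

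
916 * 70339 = 64430524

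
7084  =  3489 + 3595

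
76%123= 76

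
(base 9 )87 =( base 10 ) 79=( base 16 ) 4f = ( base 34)2b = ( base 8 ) 117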